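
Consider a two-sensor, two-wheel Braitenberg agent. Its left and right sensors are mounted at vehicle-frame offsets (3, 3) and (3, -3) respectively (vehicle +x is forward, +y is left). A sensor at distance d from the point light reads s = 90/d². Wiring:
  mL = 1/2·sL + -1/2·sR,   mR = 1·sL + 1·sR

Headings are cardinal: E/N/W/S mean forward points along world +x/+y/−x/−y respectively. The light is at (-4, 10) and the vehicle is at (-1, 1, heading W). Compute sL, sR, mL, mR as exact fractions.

5/8 5/2 -15/16 25/8

left sensor world pos  = (-4, -2); dL² = 144
right sensor world pos = (-4, 4); dR² = 36
sL = 90/144 = 5/8
sR = 90/36 = 5/2
mL = 1/2·sL + -1/2·sR = -15/16
mR = 1·sL + 1·sR = 25/8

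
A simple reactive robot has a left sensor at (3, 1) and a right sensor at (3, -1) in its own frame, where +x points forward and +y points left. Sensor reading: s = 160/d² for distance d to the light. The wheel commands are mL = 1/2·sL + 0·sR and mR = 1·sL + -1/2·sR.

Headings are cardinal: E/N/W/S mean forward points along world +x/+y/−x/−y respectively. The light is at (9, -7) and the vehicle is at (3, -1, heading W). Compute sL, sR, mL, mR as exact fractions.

80/53 16/13 40/53 616/689

left sensor world pos  = (0, -2); dL² = 106
right sensor world pos = (0, 0); dR² = 130
sL = 160/106 = 80/53
sR = 160/130 = 16/13
mL = 1/2·sL + 0·sR = 40/53
mR = 1·sL + -1/2·sR = 616/689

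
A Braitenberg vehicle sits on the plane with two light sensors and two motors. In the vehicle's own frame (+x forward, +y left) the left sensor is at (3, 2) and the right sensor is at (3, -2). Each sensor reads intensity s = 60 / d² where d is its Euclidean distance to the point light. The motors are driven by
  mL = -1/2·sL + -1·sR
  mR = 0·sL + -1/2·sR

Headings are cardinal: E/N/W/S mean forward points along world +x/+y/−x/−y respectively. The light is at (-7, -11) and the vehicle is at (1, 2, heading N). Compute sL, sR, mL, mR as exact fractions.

15/73 15/89 -3525/12994 -15/178

left sensor world pos  = (-1, 5); dL² = 292
right sensor world pos = (3, 5); dR² = 356
sL = 60/292 = 15/73
sR = 60/356 = 15/89
mL = -1/2·sL + -1·sR = -3525/12994
mR = 0·sL + -1/2·sR = -15/178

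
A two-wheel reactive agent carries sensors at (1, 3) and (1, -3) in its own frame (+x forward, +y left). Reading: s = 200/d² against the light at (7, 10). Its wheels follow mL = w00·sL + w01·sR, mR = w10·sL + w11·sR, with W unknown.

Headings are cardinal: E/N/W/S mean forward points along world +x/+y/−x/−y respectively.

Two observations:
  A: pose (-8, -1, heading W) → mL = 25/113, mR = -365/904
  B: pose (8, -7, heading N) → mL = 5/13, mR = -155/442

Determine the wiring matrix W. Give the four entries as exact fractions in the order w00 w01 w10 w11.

1/2 0 1/2 -1

obs A: pose=(-8,-1,W) → sL=50/113, sR=5/8, mL=25/113, mR=-365/904
obs B: pose=(8,-7,N) → sL=10/13, sR=25/34, mL=5/13, mR=-155/442
sensor matrix S = [[50/113, 5/8], [10/13, 25/34]]; det S = -15525/99892
solve [mL_A; mL_B] = S·[w00; w01] and [mR_A; mR_B] = S·[w10; w11]:
  w00 = 1/2, w01 = 0, w10 = 1/2, w11 = -1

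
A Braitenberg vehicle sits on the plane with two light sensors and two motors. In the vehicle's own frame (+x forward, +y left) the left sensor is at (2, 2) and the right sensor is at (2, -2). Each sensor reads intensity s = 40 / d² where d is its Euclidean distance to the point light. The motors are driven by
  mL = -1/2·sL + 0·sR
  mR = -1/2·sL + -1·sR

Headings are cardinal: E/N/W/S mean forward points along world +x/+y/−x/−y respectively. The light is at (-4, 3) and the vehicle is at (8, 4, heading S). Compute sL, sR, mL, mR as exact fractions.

left sensor world pos  = (10, 2); dL² = 197
right sensor world pos = (6, 2); dR² = 101
sL = 40/197 = 40/197
sR = 40/101 = 40/101
mL = -1/2·sL + 0·sR = -20/197
mR = -1/2·sL + -1·sR = -9900/19897

40/197 40/101 -20/197 -9900/19897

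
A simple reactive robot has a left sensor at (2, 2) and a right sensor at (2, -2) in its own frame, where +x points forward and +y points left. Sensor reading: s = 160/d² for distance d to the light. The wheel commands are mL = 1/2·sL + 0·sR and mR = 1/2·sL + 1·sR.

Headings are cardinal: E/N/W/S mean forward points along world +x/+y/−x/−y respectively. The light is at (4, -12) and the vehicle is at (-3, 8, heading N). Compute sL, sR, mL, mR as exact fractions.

32/113 160/509 16/113 26224/57517

left sensor world pos  = (-5, 10); dL² = 565
right sensor world pos = (-1, 10); dR² = 509
sL = 160/565 = 32/113
sR = 160/509 = 160/509
mL = 1/2·sL + 0·sR = 16/113
mR = 1/2·sL + 1·sR = 26224/57517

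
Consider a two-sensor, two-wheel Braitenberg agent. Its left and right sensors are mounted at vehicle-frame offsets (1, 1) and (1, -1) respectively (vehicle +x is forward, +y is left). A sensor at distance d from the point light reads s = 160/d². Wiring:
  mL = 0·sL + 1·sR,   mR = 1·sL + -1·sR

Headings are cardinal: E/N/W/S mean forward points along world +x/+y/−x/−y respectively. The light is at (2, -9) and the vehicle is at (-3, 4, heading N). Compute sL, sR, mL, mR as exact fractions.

20/29 40/53 40/53 -100/1537

left sensor world pos  = (-4, 5); dL² = 232
right sensor world pos = (-2, 5); dR² = 212
sL = 160/232 = 20/29
sR = 160/212 = 40/53
mL = 0·sL + 1·sR = 40/53
mR = 1·sL + -1·sR = -100/1537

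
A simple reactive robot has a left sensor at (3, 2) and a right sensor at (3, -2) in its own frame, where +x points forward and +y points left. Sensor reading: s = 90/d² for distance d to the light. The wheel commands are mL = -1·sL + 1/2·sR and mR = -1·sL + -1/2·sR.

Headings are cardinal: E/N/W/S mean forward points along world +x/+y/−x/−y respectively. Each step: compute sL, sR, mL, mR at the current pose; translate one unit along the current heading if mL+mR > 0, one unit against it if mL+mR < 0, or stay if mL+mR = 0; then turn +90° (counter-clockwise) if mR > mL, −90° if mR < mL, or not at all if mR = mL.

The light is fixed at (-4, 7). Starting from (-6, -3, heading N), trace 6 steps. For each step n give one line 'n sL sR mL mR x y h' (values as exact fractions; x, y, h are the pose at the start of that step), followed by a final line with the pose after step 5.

0 18/13 90/49 -297/637 -1467/637 -6 -3 N
1 45/41 9/17 -1161/1394 -1899/1394 -6 -4 E
2 90/197 90/221 -11025/43537 -28755/43537 -7 -4 S
3 1/2 9/10 -1/20 -19/20 -7 -3 W
4 18/13 90/49 -297/637 -1467/637 -6 -3 N
5 45/41 9/17 -1161/1394 -1899/1394 -6 -4 E
final -7 -4 S

n=0: pose=(-6,-3,N); sL=18/13, sR=90/49; mL=-297/637, mR=-1467/637; mL+mR=-36/13 → advance -1; mR−mL=-90/49 → turn -1·90°
n=1: pose=(-6,-4,E); sL=45/41, sR=9/17; mL=-1161/1394, mR=-1899/1394; mL+mR=-90/41 → advance -1; mR−mL=-9/17 → turn -1·90°
n=2: pose=(-7,-4,S); sL=90/197, sR=90/221; mL=-11025/43537, mR=-28755/43537; mL+mR=-180/197 → advance -1; mR−mL=-90/221 → turn -1·90°
n=3: pose=(-7,-3,W); sL=1/2, sR=9/10; mL=-1/20, mR=-19/20; mL+mR=-1 → advance -1; mR−mL=-9/10 → turn -1·90°
n=4: pose=(-6,-3,N); sL=18/13, sR=90/49; mL=-297/637, mR=-1467/637; mL+mR=-36/13 → advance -1; mR−mL=-90/49 → turn -1·90°
n=5: pose=(-6,-4,E); sL=45/41, sR=9/17; mL=-1161/1394, mR=-1899/1394; mL+mR=-90/41 → advance -1; mR−mL=-9/17 → turn -1·90°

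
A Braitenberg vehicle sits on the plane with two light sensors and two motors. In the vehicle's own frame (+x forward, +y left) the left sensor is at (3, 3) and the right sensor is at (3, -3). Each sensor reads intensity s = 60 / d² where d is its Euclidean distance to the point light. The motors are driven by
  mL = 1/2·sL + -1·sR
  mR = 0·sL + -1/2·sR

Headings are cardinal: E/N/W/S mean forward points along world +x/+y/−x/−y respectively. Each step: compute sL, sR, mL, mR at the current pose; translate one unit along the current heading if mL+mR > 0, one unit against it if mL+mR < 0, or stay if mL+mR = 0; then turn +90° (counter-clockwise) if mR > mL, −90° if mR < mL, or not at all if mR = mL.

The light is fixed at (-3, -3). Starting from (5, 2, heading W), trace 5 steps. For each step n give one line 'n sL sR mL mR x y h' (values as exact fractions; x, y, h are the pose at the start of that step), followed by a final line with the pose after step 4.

n=0: pose=(5,2,W); sL=60/29, sR=60/89; mL=930/2581, mR=-30/89; mL+mR=60/2581 → advance +1; mR−mL=-1800/2581 → turn -1·90°
n=1: pose=(4,2,N); sL=3/4, sR=15/41; mL=3/328, mR=-15/82; mL+mR=-57/328 → advance -1; mR−mL=-63/328 → turn -1·90°
n=2: pose=(4,1,E); sL=60/149, sR=60/101; mL=-5910/15049, mR=-30/101; mL+mR=-10380/15049 → advance -1; mR−mL=1440/15049 → turn +1·90°
n=3: pose=(3,1,N); sL=30/29, sR=6/13; mL=21/377, mR=-3/13; mL+mR=-66/377 → advance -1; mR−mL=-108/377 → turn -1·90°
n=4: pose=(3,0,E); sL=20/39, sR=20/27; mL=-170/351, mR=-10/27; mL+mR=-100/117 → advance -1; mR−mL=40/351 → turn +1·90°

0 60/29 60/89 930/2581 -30/89 5 2 W
1 3/4 15/41 3/328 -15/82 4 2 N
2 60/149 60/101 -5910/15049 -30/101 4 1 E
3 30/29 6/13 21/377 -3/13 3 1 N
4 20/39 20/27 -170/351 -10/27 3 0 E
final 2 0 N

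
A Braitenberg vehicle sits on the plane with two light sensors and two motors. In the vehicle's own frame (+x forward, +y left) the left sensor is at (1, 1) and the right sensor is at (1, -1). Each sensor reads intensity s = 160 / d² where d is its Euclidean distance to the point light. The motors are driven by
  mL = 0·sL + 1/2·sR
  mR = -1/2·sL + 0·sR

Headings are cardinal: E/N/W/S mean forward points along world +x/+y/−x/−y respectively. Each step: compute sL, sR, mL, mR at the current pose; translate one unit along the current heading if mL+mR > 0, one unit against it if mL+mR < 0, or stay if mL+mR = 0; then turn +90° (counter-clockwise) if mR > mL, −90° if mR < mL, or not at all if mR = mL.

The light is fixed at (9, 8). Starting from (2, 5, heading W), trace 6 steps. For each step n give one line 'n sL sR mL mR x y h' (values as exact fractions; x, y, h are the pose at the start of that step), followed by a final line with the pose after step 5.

0 2 40/17 20/17 -1 2 5 W
1 32/17 160/53 80/53 -16/17 1 5 N
2 16/5 80/29 40/29 -8/5 1 6 E
3 160/73 160/109 80/109 -80/73 0 6 S
4 20/13 8/5 4/5 -10/13 0 7 W
5 160/121 160/81 80/81 -80/121 -1 7 N
final -1 8 E

n=0: pose=(2,5,W); sL=2, sR=40/17; mL=20/17, mR=-1; mL+mR=3/17 → advance +1; mR−mL=-37/17 → turn -1·90°
n=1: pose=(1,5,N); sL=32/17, sR=160/53; mL=80/53, mR=-16/17; mL+mR=512/901 → advance +1; mR−mL=-2208/901 → turn -1·90°
n=2: pose=(1,6,E); sL=16/5, sR=80/29; mL=40/29, mR=-8/5; mL+mR=-32/145 → advance -1; mR−mL=-432/145 → turn -1·90°
n=3: pose=(0,6,S); sL=160/73, sR=160/109; mL=80/109, mR=-80/73; mL+mR=-2880/7957 → advance -1; mR−mL=-14560/7957 → turn -1·90°
n=4: pose=(0,7,W); sL=20/13, sR=8/5; mL=4/5, mR=-10/13; mL+mR=2/65 → advance +1; mR−mL=-102/65 → turn -1·90°
n=5: pose=(-1,7,N); sL=160/121, sR=160/81; mL=80/81, mR=-80/121; mL+mR=3200/9801 → advance +1; mR−mL=-16160/9801 → turn -1·90°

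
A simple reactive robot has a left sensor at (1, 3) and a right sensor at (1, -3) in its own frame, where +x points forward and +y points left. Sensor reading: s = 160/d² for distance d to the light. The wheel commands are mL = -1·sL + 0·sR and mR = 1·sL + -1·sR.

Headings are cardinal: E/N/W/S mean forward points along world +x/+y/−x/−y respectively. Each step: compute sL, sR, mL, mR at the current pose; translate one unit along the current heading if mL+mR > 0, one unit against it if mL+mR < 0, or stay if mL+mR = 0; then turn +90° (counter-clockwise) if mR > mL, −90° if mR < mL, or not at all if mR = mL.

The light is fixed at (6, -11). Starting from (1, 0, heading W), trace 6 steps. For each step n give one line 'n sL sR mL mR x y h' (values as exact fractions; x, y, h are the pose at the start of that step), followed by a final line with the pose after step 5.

0 8/5 20/29 -8/5 132/145 1 0 W
1 160/101 160/149 -160/101 7680/15049 2 0 S
2 80/117 16/9 -80/117 -128/117 2 1 E
3 32/25 32/37 -32/25 384/925 1 1 S
4 10/17 40/29 -10/17 -390/493 1 2 E
5 160/153 32/45 -160/153 256/765 0 2 S
final 0 3 E

n=0: pose=(1,0,W); sL=8/5, sR=20/29; mL=-8/5, mR=132/145; mL+mR=-20/29 → advance -1; mR−mL=364/145 → turn +1·90°
n=1: pose=(2,0,S); sL=160/101, sR=160/149; mL=-160/101, mR=7680/15049; mL+mR=-160/149 → advance -1; mR−mL=31520/15049 → turn +1·90°
n=2: pose=(2,1,E); sL=80/117, sR=16/9; mL=-80/117, mR=-128/117; mL+mR=-16/9 → advance -1; mR−mL=-16/39 → turn -1·90°
n=3: pose=(1,1,S); sL=32/25, sR=32/37; mL=-32/25, mR=384/925; mL+mR=-32/37 → advance -1; mR−mL=1568/925 → turn +1·90°
n=4: pose=(1,2,E); sL=10/17, sR=40/29; mL=-10/17, mR=-390/493; mL+mR=-40/29 → advance -1; mR−mL=-100/493 → turn -1·90°
n=5: pose=(0,2,S); sL=160/153, sR=32/45; mL=-160/153, mR=256/765; mL+mR=-32/45 → advance -1; mR−mL=352/255 → turn +1·90°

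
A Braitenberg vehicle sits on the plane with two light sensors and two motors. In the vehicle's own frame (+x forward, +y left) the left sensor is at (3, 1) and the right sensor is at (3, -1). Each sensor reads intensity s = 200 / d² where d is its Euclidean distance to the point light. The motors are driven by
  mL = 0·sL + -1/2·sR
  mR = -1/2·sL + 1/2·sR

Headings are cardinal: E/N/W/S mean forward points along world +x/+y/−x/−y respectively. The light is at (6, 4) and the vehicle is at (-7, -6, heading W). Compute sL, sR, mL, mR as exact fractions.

left sensor world pos  = (-10, -7); dL² = 377
right sensor world pos = (-10, -5); dR² = 337
sL = 200/377 = 200/377
sR = 200/337 = 200/337
mL = 0·sL + -1/2·sR = -100/337
mR = -1/2·sL + 1/2·sR = 4000/127049

200/377 200/337 -100/337 4000/127049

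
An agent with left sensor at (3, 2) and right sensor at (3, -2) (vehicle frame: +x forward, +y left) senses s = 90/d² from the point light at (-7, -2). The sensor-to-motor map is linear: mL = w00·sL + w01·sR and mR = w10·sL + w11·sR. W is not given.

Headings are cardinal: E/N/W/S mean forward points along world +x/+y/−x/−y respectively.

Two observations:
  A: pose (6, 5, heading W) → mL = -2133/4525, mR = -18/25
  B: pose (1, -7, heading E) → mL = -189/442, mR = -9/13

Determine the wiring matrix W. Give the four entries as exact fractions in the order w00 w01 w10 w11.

obs A: pose=(6,5,W) → sL=18/25, sR=90/181, mL=-2133/4525, mR=-18/25
obs B: pose=(1,-7,E) → sL=9/13, sR=9/17, mL=-189/442, mR=-9/13
sensor matrix S = [[18/25, 90/181], [9/13, 9/17]]; det S = 36936/1000025
solve [mL_A; mL_B] = S·[w00; w01] and [mR_A; mR_B] = S·[w10; w11]:
  w00 = -1, w01 = 1/2, w10 = -1, w11 = 0

-1 1/2 -1 0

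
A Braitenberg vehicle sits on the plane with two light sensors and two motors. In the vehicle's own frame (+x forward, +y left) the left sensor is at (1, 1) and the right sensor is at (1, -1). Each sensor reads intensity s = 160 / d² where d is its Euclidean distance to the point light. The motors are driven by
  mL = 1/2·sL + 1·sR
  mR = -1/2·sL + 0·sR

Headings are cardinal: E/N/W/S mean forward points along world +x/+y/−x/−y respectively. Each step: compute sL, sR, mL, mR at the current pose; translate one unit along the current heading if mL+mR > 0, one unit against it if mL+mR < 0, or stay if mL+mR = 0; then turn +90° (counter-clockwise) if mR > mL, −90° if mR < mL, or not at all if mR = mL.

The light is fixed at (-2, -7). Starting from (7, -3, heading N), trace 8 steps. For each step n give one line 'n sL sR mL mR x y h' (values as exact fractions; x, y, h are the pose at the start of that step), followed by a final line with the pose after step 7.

n=0: pose=(7,-3,N); sL=160/89, sR=32/25; mL=4848/2225, mR=-80/89; mL+mR=32/25 → advance +1; mR−mL=-6848/2225 → turn -1·90°
n=1: pose=(7,-2,E); sL=20/17, sR=40/29; mL=970/493, mR=-10/17; mL+mR=40/29 → advance +1; mR−mL=-1260/493 → turn -1·90°
n=2: pose=(8,-2,S); sL=160/137, sR=160/97; mL=29680/13289, mR=-80/137; mL+mR=160/97 → advance +1; mR−mL=-37440/13289 → turn -1·90°
n=3: pose=(8,-3,W); sL=16/9, sR=80/53; mL=1144/477, mR=-8/9; mL+mR=80/53 → advance +1; mR−mL=-1568/477 → turn -1·90°
n=4: pose=(7,-3,N); sL=160/89, sR=32/25; mL=4848/2225, mR=-80/89; mL+mR=32/25 → advance +1; mR−mL=-6848/2225 → turn -1·90°
n=5: pose=(7,-2,E); sL=20/17, sR=40/29; mL=970/493, mR=-10/17; mL+mR=40/29 → advance +1; mR−mL=-1260/493 → turn -1·90°
n=6: pose=(8,-2,S); sL=160/137, sR=160/97; mL=29680/13289, mR=-80/137; mL+mR=160/97 → advance +1; mR−mL=-37440/13289 → turn -1·90°
n=7: pose=(8,-3,W); sL=16/9, sR=80/53; mL=1144/477, mR=-8/9; mL+mR=80/53 → advance +1; mR−mL=-1568/477 → turn -1·90°

0 160/89 32/25 4848/2225 -80/89 7 -3 N
1 20/17 40/29 970/493 -10/17 7 -2 E
2 160/137 160/97 29680/13289 -80/137 8 -2 S
3 16/9 80/53 1144/477 -8/9 8 -3 W
4 160/89 32/25 4848/2225 -80/89 7 -3 N
5 20/17 40/29 970/493 -10/17 7 -2 E
6 160/137 160/97 29680/13289 -80/137 8 -2 S
7 16/9 80/53 1144/477 -8/9 8 -3 W
final 7 -3 N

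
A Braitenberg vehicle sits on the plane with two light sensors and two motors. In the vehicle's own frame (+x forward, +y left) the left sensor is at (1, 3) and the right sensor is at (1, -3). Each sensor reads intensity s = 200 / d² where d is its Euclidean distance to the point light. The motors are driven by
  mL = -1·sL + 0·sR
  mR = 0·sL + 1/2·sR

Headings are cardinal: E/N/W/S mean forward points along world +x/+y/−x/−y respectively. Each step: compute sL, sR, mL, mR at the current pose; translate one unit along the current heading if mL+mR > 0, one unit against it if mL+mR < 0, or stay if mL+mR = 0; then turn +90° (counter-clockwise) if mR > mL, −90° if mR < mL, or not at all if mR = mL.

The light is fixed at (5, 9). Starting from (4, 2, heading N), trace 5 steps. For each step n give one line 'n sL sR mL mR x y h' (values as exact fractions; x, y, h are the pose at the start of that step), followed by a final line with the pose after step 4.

0 50/13 5 -50/13 5/2 4 2 N
1 8/5 200/29 -8/5 100/29 4 1 W
2 100/41 100/53 -100/41 50/53 3 1 S
3 200/17 200/101 -200/17 100/101 3 2 E
4 25/9 50/9 -25/9 25/9 2 2 N
final 2 2 W

n=0: pose=(4,2,N); sL=50/13, sR=5; mL=-50/13, mR=5/2; mL+mR=-35/26 → advance -1; mR−mL=165/26 → turn +1·90°
n=1: pose=(4,1,W); sL=8/5, sR=200/29; mL=-8/5, mR=100/29; mL+mR=268/145 → advance +1; mR−mL=732/145 → turn +1·90°
n=2: pose=(3,1,S); sL=100/41, sR=100/53; mL=-100/41, mR=50/53; mL+mR=-3250/2173 → advance -1; mR−mL=7350/2173 → turn +1·90°
n=3: pose=(3,2,E); sL=200/17, sR=200/101; mL=-200/17, mR=100/101; mL+mR=-18500/1717 → advance -1; mR−mL=21900/1717 → turn +1·90°
n=4: pose=(2,2,N); sL=25/9, sR=50/9; mL=-25/9, mR=25/9; mL+mR=0 → advance +0; mR−mL=50/9 → turn +1·90°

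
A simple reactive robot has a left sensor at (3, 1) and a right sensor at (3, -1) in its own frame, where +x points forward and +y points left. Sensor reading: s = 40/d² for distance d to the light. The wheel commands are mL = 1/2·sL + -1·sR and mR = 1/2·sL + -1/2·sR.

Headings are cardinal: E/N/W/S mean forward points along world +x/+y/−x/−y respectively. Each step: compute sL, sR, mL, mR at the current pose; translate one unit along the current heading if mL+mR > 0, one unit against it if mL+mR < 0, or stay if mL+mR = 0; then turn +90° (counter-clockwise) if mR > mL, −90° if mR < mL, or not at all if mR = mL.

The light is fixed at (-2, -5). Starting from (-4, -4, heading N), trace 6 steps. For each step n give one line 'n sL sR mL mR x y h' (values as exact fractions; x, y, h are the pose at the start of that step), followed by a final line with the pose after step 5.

0 8/5 40/17 -132/85 -32/85 -4 -4 N
1 20/13 20/13 -10/13 0 -4 -5 W
2 40/9 40/13 -100/117 80/117 -3 -5 S
3 5 10 -15/2 -5/2 -3 -4 E
4 8/5 40/17 -132/85 -32/85 -4 -4 N
5 20/13 20/13 -10/13 0 -4 -5 W
final -3 -5 S

n=0: pose=(-4,-4,N); sL=8/5, sR=40/17; mL=-132/85, mR=-32/85; mL+mR=-164/85 → advance -1; mR−mL=20/17 → turn +1·90°
n=1: pose=(-4,-5,W); sL=20/13, sR=20/13; mL=-10/13, mR=0; mL+mR=-10/13 → advance -1; mR−mL=10/13 → turn +1·90°
n=2: pose=(-3,-5,S); sL=40/9, sR=40/13; mL=-100/117, mR=80/117; mL+mR=-20/117 → advance -1; mR−mL=20/13 → turn +1·90°
n=3: pose=(-3,-4,E); sL=5, sR=10; mL=-15/2, mR=-5/2; mL+mR=-10 → advance -1; mR−mL=5 → turn +1·90°
n=4: pose=(-4,-4,N); sL=8/5, sR=40/17; mL=-132/85, mR=-32/85; mL+mR=-164/85 → advance -1; mR−mL=20/17 → turn +1·90°
n=5: pose=(-4,-5,W); sL=20/13, sR=20/13; mL=-10/13, mR=0; mL+mR=-10/13 → advance -1; mR−mL=10/13 → turn +1·90°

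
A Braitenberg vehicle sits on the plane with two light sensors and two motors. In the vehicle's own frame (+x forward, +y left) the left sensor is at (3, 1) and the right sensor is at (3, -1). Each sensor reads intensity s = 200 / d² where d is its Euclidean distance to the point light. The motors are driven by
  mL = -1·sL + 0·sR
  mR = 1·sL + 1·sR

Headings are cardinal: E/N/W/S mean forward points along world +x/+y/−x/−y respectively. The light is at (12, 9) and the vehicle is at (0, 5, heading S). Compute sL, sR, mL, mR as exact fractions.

left sensor world pos  = (1, 2); dL² = 170
right sensor world pos = (-1, 2); dR² = 218
sL = 200/170 = 20/17
sR = 200/218 = 100/109
mL = -1·sL + 0·sR = -20/17
mR = 1·sL + 1·sR = 3880/1853

20/17 100/109 -20/17 3880/1853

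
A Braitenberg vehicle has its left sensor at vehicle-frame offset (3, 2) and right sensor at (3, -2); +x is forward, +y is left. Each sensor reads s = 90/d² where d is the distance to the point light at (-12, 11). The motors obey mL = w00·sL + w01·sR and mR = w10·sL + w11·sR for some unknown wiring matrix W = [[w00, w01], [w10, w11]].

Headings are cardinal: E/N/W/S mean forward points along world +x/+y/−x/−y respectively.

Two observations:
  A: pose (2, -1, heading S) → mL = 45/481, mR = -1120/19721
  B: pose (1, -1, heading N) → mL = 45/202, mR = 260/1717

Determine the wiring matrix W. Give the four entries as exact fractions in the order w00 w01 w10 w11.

1/2 0 1 -1

obs A: pose=(2,-1,S) → sL=90/481, sR=10/41, mL=45/481, mR=-1120/19721
obs B: pose=(1,-1,N) → sL=45/101, sR=5/17, mL=45/202, mR=260/1717
sensor matrix S = [[90/481, 10/41], [45/101, 5/17]]; det S = -1816200/33860957
solve [mL_A; mL_B] = S·[w00; w01] and [mR_A; mR_B] = S·[w10; w11]:
  w00 = 1/2, w01 = 0, w10 = 1, w11 = -1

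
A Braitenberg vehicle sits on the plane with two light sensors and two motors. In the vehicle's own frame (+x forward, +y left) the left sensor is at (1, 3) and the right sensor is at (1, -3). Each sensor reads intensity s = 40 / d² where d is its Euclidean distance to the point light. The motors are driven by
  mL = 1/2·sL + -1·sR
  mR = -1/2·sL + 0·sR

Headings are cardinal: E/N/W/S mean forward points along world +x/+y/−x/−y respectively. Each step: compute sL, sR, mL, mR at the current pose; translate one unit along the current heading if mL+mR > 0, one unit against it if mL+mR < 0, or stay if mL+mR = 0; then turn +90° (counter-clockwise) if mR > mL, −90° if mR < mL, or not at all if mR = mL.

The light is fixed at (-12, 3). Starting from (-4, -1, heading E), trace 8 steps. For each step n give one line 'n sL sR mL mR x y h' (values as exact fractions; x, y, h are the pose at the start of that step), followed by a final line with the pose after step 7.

0 20/41 4/13 -34/533 -10/41 -4 -1 E
1 8/25 40/41 -836/1025 -4/25 -5 -1 S
2 5/8 2/5 -7/80 -5/16 -5 0 E
3 40/97 8/5 -676/485 -20/97 -6 0 S
4 4/5 20/37 -26/185 -2/5 -6 1 E
5 40/73 40/13 -2660/949 -20/73 -7 1 S
6 1 10/13 -7/26 -1/2 -7 2 E
7 40/53 8 -404/53 -20/53 -8 2 S
final -8 3 E

n=0: pose=(-4,-1,E); sL=20/41, sR=4/13; mL=-34/533, mR=-10/41; mL+mR=-4/13 → advance -1; mR−mL=-96/533 → turn -1·90°
n=1: pose=(-5,-1,S); sL=8/25, sR=40/41; mL=-836/1025, mR=-4/25; mL+mR=-40/41 → advance -1; mR−mL=672/1025 → turn +1·90°
n=2: pose=(-5,0,E); sL=5/8, sR=2/5; mL=-7/80, mR=-5/16; mL+mR=-2/5 → advance -1; mR−mL=-9/40 → turn -1·90°
n=3: pose=(-6,0,S); sL=40/97, sR=8/5; mL=-676/485, mR=-20/97; mL+mR=-8/5 → advance -1; mR−mL=576/485 → turn +1·90°
n=4: pose=(-6,1,E); sL=4/5, sR=20/37; mL=-26/185, mR=-2/5; mL+mR=-20/37 → advance -1; mR−mL=-48/185 → turn -1·90°
n=5: pose=(-7,1,S); sL=40/73, sR=40/13; mL=-2660/949, mR=-20/73; mL+mR=-40/13 → advance -1; mR−mL=2400/949 → turn +1·90°
n=6: pose=(-7,2,E); sL=1, sR=10/13; mL=-7/26, mR=-1/2; mL+mR=-10/13 → advance -1; mR−mL=-3/13 → turn -1·90°
n=7: pose=(-8,2,S); sL=40/53, sR=8; mL=-404/53, mR=-20/53; mL+mR=-8 → advance -1; mR−mL=384/53 → turn +1·90°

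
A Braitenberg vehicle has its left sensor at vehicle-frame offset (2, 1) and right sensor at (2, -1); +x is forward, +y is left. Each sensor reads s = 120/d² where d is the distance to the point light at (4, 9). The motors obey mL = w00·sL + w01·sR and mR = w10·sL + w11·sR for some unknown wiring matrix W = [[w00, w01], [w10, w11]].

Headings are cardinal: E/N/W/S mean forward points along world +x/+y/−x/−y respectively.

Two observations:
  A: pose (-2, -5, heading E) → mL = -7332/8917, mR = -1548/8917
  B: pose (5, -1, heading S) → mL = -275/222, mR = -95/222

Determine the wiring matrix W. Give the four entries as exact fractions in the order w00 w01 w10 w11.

-1/2 -1 1/2 -1

obs A: pose=(-2,-5,E) → sL=24/37, sR=120/241, mL=-7332/8917, mR=-1548/8917
obs B: pose=(5,-1,S) → sL=30/37, sR=5/6, mL=-275/222, mR=-95/222
sensor matrix S = [[24/37, 120/241], [30/37, 5/6]]; det S = 1220/8917
solve [mL_A; mL_B] = S·[w00; w01] and [mR_A; mR_B] = S·[w10; w11]:
  w00 = -1/2, w01 = -1, w10 = 1/2, w11 = -1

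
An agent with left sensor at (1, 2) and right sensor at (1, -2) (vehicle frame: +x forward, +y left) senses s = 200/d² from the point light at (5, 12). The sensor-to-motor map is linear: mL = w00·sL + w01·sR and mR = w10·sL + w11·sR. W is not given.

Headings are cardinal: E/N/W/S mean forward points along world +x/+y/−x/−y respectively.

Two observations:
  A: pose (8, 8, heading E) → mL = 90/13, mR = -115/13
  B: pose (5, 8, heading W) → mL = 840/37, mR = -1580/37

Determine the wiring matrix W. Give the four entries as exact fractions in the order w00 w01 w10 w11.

1/2 1/2 -1/2 -1

obs A: pose=(8,8,E) → sL=10, sR=50/13, mL=90/13, mR=-115/13
obs B: pose=(5,8,W) → sL=200/37, sR=40, mL=840/37, mR=-1580/37
sensor matrix S = [[10, 50/13], [200/37, 40]]; det S = 182400/481
solve [mL_A; mL_B] = S·[w00; w01] and [mR_A; mR_B] = S·[w10; w11]:
  w00 = 1/2, w01 = 1/2, w10 = -1/2, w11 = -1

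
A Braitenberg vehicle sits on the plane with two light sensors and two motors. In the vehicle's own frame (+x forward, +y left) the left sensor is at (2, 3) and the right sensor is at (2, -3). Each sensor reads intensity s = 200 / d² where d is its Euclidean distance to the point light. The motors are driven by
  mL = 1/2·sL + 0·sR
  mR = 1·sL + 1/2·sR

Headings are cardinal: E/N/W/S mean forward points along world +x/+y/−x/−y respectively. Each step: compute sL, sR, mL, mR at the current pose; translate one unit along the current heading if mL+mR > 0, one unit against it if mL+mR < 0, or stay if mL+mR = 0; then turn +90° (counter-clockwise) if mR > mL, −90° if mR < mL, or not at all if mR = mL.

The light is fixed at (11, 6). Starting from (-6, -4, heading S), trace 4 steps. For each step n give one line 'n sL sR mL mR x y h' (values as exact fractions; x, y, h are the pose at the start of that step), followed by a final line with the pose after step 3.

n=0: pose=(-6,-4,S); sL=10/17, sR=25/68; mL=5/17, mR=105/136; mL+mR=145/136 → advance +1; mR−mL=65/136 → turn +1·90°
n=1: pose=(-6,-5,E); sL=200/289, sR=200/421; mL=100/289, mR=113100/121669; mL+mR=155200/121669 → advance +1; mR−mL=71000/121669 → turn +1·90°
n=2: pose=(-5,-5,N); sL=100/221, sR=4/5; mL=50/221, mR=942/1105; mL+mR=1192/1105 → advance +1; mR−mL=692/1105 → turn +1·90°
n=3: pose=(-5,-4,W); sL=200/493, sR=200/373; mL=100/493, mR=123900/183889; mL+mR=161200/183889 → advance +1; mR−mL=86600/183889 → turn +1·90°

0 10/17 25/68 5/17 105/136 -6 -4 S
1 200/289 200/421 100/289 113100/121669 -6 -5 E
2 100/221 4/5 50/221 942/1105 -5 -5 N
3 200/493 200/373 100/493 123900/183889 -5 -4 W
final -6 -4 S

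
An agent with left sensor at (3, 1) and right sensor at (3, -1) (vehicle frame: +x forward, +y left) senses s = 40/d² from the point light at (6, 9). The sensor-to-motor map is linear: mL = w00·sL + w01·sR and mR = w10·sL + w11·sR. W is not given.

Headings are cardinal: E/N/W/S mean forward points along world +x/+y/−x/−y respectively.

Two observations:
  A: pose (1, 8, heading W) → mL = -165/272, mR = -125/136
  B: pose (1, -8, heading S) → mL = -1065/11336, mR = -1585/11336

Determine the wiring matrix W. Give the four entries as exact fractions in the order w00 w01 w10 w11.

-1/2 -1/2 -1/2 -1

obs A: pose=(1,8,W) → sL=10/17, sR=5/8, mL=-165/272, mR=-125/136
obs B: pose=(1,-8,S) → sL=5/52, sR=10/109, mL=-1065/11336, mR=-1585/11336
sensor matrix S = [[10/17, 5/8], [5/52, 10/109]]; det S = -4725/770848
solve [mL_A; mL_B] = S·[w00; w01] and [mR_A; mR_B] = S·[w10; w11]:
  w00 = -1/2, w01 = -1/2, w10 = -1/2, w11 = -1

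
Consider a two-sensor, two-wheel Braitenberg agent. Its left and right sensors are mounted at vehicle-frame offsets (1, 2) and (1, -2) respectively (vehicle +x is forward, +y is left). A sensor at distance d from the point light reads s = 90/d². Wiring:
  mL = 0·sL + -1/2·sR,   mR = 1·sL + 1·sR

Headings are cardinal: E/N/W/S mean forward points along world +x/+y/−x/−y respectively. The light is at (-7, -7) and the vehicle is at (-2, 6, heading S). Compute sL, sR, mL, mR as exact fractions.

left sensor world pos  = (0, 5); dL² = 193
right sensor world pos = (-4, 5); dR² = 153
sL = 90/193 = 90/193
sR = 90/153 = 10/17
mL = 0·sL + -1/2·sR = -5/17
mR = 1·sL + 1·sR = 3460/3281

90/193 10/17 -5/17 3460/3281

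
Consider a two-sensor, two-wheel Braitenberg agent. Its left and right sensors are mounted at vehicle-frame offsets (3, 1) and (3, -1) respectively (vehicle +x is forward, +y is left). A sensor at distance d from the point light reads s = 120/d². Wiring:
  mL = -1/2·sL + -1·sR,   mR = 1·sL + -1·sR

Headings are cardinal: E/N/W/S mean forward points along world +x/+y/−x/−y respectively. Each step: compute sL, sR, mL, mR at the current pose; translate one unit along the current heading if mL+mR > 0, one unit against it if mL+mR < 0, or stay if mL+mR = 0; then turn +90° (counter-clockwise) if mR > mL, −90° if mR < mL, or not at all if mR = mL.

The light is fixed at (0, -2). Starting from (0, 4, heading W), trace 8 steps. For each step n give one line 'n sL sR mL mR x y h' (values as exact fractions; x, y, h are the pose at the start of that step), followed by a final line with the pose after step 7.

n=0: pose=(0,4,W); sL=60/17, sR=60/29; mL=-1890/493, mR=720/493; mL+mR=-1170/493 → advance -1; mR−mL=90/17 → turn +1·90°
n=1: pose=(1,4,S); sL=120/13, sR=40/3; mL=-700/39, mR=-160/39; mL+mR=-860/39 → advance -1; mR−mL=180/13 → turn +1·90°
n=2: pose=(1,5,E); sL=3/2, sR=30/13; mL=-159/52, mR=-21/26; mL+mR=-201/52 → advance -1; mR−mL=9/4 → turn +1·90°
n=3: pose=(0,5,N); sL=120/101, sR=120/101; mL=-180/101, mR=0; mL+mR=-180/101 → advance -1; mR−mL=180/101 → turn +1·90°
n=4: pose=(0,4,W); sL=60/17, sR=60/29; mL=-1890/493, mR=720/493; mL+mR=-1170/493 → advance -1; mR−mL=90/17 → turn +1·90°
n=5: pose=(1,4,S); sL=120/13, sR=40/3; mL=-700/39, mR=-160/39; mL+mR=-860/39 → advance -1; mR−mL=180/13 → turn +1·90°
n=6: pose=(1,5,E); sL=3/2, sR=30/13; mL=-159/52, mR=-21/26; mL+mR=-201/52 → advance -1; mR−mL=9/4 → turn +1·90°
n=7: pose=(0,5,N); sL=120/101, sR=120/101; mL=-180/101, mR=0; mL+mR=-180/101 → advance -1; mR−mL=180/101 → turn +1·90°

0 60/17 60/29 -1890/493 720/493 0 4 W
1 120/13 40/3 -700/39 -160/39 1 4 S
2 3/2 30/13 -159/52 -21/26 1 5 E
3 120/101 120/101 -180/101 0 0 5 N
4 60/17 60/29 -1890/493 720/493 0 4 W
5 120/13 40/3 -700/39 -160/39 1 4 S
6 3/2 30/13 -159/52 -21/26 1 5 E
7 120/101 120/101 -180/101 0 0 5 N
final 0 4 W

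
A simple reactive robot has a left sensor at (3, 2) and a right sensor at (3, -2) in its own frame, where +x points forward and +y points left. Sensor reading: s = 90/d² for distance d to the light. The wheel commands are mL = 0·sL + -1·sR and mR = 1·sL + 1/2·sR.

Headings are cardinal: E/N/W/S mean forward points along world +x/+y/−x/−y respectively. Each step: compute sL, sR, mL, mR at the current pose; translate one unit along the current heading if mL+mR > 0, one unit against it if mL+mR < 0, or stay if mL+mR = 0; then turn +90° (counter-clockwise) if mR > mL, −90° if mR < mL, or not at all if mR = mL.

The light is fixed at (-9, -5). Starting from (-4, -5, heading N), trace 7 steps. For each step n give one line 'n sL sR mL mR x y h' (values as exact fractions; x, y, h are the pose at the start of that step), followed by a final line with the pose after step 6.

n=0: pose=(-4,-5,N); sL=5, sR=45/29; mL=-45/29, mR=335/58; mL+mR=245/58 → advance +1; mR−mL=425/58 → turn +1·90°
n=1: pose=(-4,-4,W); sL=18, sR=90/13; mL=-90/13, mR=279/13; mL+mR=189/13 → advance +1; mR−mL=369/13 → turn +1·90°
n=2: pose=(-5,-4,S); sL=9/4, sR=45/4; mL=-45/4, mR=63/8; mL+mR=-27/8 → advance -1; mR−mL=153/8 → turn +1·90°
n=3: pose=(-5,-3,E); sL=18/13, sR=90/49; mL=-90/49, mR=1467/637; mL+mR=297/637 → advance +1; mR−mL=2637/637 → turn +1·90°
n=4: pose=(-4,-3,N); sL=45/17, sR=45/37; mL=-45/37, mR=4095/1258; mL+mR=2565/1258 → advance +1; mR−mL=5625/1258 → turn +1·90°
n=5: pose=(-4,-2,W); sL=18, sR=90/29; mL=-90/29, mR=567/29; mL+mR=477/29 → advance +1; mR−mL=657/29 → turn +1·90°
n=6: pose=(-5,-2,S); sL=5/2, sR=45/2; mL=-45/2, mR=55/4; mL+mR=-35/4 → advance -1; mR−mL=145/4 → turn +1·90°

0 5 45/29 -45/29 335/58 -4 -5 N
1 18 90/13 -90/13 279/13 -4 -4 W
2 9/4 45/4 -45/4 63/8 -5 -4 S
3 18/13 90/49 -90/49 1467/637 -5 -3 E
4 45/17 45/37 -45/37 4095/1258 -4 -3 N
5 18 90/29 -90/29 567/29 -4 -2 W
6 5/2 45/2 -45/2 55/4 -5 -2 S
final -5 -1 E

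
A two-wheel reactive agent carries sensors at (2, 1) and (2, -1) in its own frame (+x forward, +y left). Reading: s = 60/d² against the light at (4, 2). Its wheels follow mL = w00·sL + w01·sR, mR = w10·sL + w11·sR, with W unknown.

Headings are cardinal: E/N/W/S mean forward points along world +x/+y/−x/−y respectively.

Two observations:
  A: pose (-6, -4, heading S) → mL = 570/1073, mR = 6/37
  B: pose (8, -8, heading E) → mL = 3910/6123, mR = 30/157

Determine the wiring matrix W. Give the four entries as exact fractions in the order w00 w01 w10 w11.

1/2 1 0 1/2

obs A: pose=(-6,-4,S) → sL=12/29, sR=12/37, mL=570/1073, mR=6/37
obs B: pose=(8,-8,E) → sL=20/39, sR=60/157, mL=3910/6123, mR=30/157
sensor matrix S = [[12/29, 12/37], [20/39, 60/157]]; det S = -17920/2189993
solve [mL_A; mL_B] = S·[w00; w01] and [mR_A; mR_B] = S·[w10; w11]:
  w00 = 1/2, w01 = 1, w10 = 0, w11 = 1/2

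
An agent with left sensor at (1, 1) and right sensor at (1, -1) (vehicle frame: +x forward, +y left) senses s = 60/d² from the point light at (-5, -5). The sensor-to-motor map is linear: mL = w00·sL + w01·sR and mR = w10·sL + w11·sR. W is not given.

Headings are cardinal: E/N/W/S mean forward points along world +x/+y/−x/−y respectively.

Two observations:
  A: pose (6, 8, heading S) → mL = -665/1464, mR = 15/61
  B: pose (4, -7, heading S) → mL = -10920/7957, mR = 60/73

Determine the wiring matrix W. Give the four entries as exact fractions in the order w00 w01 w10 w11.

-1 -1 0 1

obs A: pose=(6,8,S) → sL=5/24, sR=15/61, mL=-665/1464, mR=15/61
obs B: pose=(4,-7,S) → sL=60/109, sR=60/73, mL=-10920/7957, mR=60/73
sensor matrix S = [[5/24, 15/61], [60/109, 60/73]]; det S = 34825/970754
solve [mL_A; mL_B] = S·[w00; w01] and [mR_A; mR_B] = S·[w10; w11]:
  w00 = -1, w01 = -1, w10 = 0, w11 = 1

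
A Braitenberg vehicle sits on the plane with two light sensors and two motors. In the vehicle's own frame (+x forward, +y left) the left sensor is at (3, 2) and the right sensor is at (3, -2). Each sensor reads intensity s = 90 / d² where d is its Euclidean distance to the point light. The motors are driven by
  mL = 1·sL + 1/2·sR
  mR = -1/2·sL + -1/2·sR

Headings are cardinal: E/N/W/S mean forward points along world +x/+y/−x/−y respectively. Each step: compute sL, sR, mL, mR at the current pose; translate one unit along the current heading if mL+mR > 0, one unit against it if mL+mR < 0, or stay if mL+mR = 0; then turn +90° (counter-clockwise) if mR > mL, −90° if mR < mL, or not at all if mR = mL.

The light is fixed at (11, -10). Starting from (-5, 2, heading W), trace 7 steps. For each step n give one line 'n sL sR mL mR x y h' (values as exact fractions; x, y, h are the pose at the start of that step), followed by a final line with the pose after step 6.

n=0: pose=(-5,2,W); sL=90/461, sR=90/557; mL=70875/256777, mR=-45810/256777; mL+mR=45/461 → advance +1; mR−mL=-116685/256777 → turn -1·90°
n=1: pose=(-6,2,N); sL=45/293, sR=1/5; mL=743/2930, mR=-259/1465; mL+mR=45/586 → advance +1; mR−mL=-1261/2930 → turn -1·90°
n=2: pose=(-6,3,E); sL=90/421, sR=90/317; mL=47475/133457, mR=-33210/133457; mL+mR=45/421 → advance +1; mR−mL=-80685/133457 → turn -1·90°
n=3: pose=(-5,3,S); sL=45/148, sR=45/212; mL=6435/15688, mR=-2025/7844; mL+mR=45/296 → advance +1; mR−mL=-10485/15688 → turn -1·90°
n=4: pose=(-5,2,W); sL=90/461, sR=90/557; mL=70875/256777, mR=-45810/256777; mL+mR=45/461 → advance +1; mR−mL=-116685/256777 → turn -1·90°
n=5: pose=(-6,2,N); sL=45/293, sR=1/5; mL=743/2930, mR=-259/1465; mL+mR=45/586 → advance +1; mR−mL=-1261/2930 → turn -1·90°
n=6: pose=(-6,3,E); sL=90/421, sR=90/317; mL=47475/133457, mR=-33210/133457; mL+mR=45/421 → advance +1; mR−mL=-80685/133457 → turn -1·90°

0 90/461 90/557 70875/256777 -45810/256777 -5 2 W
1 45/293 1/5 743/2930 -259/1465 -6 2 N
2 90/421 90/317 47475/133457 -33210/133457 -6 3 E
3 45/148 45/212 6435/15688 -2025/7844 -5 3 S
4 90/461 90/557 70875/256777 -45810/256777 -5 2 W
5 45/293 1/5 743/2930 -259/1465 -6 2 N
6 90/421 90/317 47475/133457 -33210/133457 -6 3 E
final -5 3 S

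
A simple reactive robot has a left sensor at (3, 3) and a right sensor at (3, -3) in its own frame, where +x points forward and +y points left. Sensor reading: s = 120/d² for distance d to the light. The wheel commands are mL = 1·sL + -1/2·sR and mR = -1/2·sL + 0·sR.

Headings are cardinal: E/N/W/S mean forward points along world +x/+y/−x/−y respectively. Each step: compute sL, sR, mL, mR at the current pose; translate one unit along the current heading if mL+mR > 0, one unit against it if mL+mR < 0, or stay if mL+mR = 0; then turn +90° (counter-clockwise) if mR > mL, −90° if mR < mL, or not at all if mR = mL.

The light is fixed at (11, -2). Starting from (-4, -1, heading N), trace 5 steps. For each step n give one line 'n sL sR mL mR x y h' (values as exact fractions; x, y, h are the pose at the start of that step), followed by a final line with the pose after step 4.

n=0: pose=(-4,-1,N); sL=6/17, sR=3/4; mL=-3/136, mR=-3/17; mL+mR=-27/136 → advance -1; mR−mL=-21/136 → turn -1·90°
n=1: pose=(-4,-2,E); sL=40/51, sR=40/51; mL=20/51, mR=-20/51; mL+mR=0 → advance +0; mR−mL=-40/51 → turn -1·90°
n=2: pose=(-4,-2,S); sL=40/51, sR=40/111; mL=380/629, mR=-20/51; mL+mR=400/1887 → advance +1; mR−mL=-1880/1887 → turn -1·90°
n=3: pose=(-4,-3,W); sL=6/17, sR=15/41; mL=237/1394, mR=-3/17; mL+mR=-9/1394 → advance -1; mR−mL=-483/1394 → turn -1·90°
n=4: pose=(-3,-3,N); sL=120/293, sR=24/25; mL=-516/7325, mR=-60/293; mL+mR=-2016/7325 → advance -1; mR−mL=-984/7325 → turn -1·90°

0 6/17 3/4 -3/136 -3/17 -4 -1 N
1 40/51 40/51 20/51 -20/51 -4 -2 E
2 40/51 40/111 380/629 -20/51 -4 -2 S
3 6/17 15/41 237/1394 -3/17 -4 -3 W
4 120/293 24/25 -516/7325 -60/293 -3 -3 N
final -3 -4 E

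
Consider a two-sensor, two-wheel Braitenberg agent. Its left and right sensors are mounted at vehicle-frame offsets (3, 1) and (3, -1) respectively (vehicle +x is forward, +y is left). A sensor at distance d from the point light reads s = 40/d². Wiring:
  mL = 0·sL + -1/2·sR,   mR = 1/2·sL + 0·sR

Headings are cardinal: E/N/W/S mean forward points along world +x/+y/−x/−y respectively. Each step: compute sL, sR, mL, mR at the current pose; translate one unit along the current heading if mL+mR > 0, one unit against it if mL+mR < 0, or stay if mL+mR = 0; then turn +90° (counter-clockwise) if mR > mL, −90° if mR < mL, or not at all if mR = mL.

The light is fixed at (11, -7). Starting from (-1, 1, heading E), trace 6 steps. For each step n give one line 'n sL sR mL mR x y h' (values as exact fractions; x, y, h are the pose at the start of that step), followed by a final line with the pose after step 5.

0 20/81 4/13 -2/13 10/81 -1 1 E
1 40/317 8/53 -4/53 20/317 -2 1 N
2 10/73 1/8 -1/16 5/73 -2 0 W
3 8/37 40/241 -20/241 4/37 -3 0 S
4 4/17 20/73 -10/73 2/17 -3 -1 E
5 40/337 40/277 -20/277 20/337 -4 -1 N
final -4 -2 W

n=0: pose=(-1,1,E); sL=20/81, sR=4/13; mL=-2/13, mR=10/81; mL+mR=-32/1053 → advance -1; mR−mL=292/1053 → turn +1·90°
n=1: pose=(-2,1,N); sL=40/317, sR=8/53; mL=-4/53, mR=20/317; mL+mR=-208/16801 → advance -1; mR−mL=2328/16801 → turn +1·90°
n=2: pose=(-2,0,W); sL=10/73, sR=1/8; mL=-1/16, mR=5/73; mL+mR=7/1168 → advance +1; mR−mL=153/1168 → turn +1·90°
n=3: pose=(-3,0,S); sL=8/37, sR=40/241; mL=-20/241, mR=4/37; mL+mR=224/8917 → advance +1; mR−mL=1704/8917 → turn +1·90°
n=4: pose=(-3,-1,E); sL=4/17, sR=20/73; mL=-10/73, mR=2/17; mL+mR=-24/1241 → advance -1; mR−mL=316/1241 → turn +1·90°
n=5: pose=(-4,-1,N); sL=40/337, sR=40/277; mL=-20/277, mR=20/337; mL+mR=-1200/93349 → advance -1; mR−mL=12280/93349 → turn +1·90°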